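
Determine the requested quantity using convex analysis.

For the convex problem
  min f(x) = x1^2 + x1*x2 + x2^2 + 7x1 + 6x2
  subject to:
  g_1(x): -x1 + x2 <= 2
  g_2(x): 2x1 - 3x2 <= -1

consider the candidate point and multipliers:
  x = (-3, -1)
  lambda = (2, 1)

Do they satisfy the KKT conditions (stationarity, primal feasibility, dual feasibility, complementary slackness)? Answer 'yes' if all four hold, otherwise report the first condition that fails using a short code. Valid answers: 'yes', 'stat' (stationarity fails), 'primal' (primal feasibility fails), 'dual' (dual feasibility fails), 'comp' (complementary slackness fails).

Gradient of f: grad f(x) = Q x + c = (0, 1)
Constraint values g_i(x) = a_i^T x - b_i:
  g_1((-3, -1)) = 0
  g_2((-3, -1)) = -2
Stationarity residual: grad f(x) + sum_i lambda_i a_i = (0, 0)
  -> stationarity OK
Primal feasibility (all g_i <= 0): OK
Dual feasibility (all lambda_i >= 0): OK
Complementary slackness (lambda_i * g_i(x) = 0 for all i): FAILS

Verdict: the first failing condition is complementary_slackness -> comp.

comp


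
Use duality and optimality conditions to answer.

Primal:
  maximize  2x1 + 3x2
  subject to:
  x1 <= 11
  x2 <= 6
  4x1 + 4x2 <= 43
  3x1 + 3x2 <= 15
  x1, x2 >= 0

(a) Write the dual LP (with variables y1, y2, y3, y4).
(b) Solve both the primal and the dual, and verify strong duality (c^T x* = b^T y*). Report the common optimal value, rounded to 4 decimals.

The standard primal-dual pair for 'max c^T x s.t. A x <= b, x >= 0' is:
  Dual:  min b^T y  s.t.  A^T y >= c,  y >= 0.

So the dual LP is:
  minimize  11y1 + 6y2 + 43y3 + 15y4
  subject to:
    y1 + 4y3 + 3y4 >= 2
    y2 + 4y3 + 3y4 >= 3
    y1, y2, y3, y4 >= 0

Solving the primal: x* = (0, 5).
  primal value c^T x* = 15.
Solving the dual: y* = (0, 0, 0, 1).
  dual value b^T y* = 15.
Strong duality: c^T x* = b^T y*. Confirmed.

15


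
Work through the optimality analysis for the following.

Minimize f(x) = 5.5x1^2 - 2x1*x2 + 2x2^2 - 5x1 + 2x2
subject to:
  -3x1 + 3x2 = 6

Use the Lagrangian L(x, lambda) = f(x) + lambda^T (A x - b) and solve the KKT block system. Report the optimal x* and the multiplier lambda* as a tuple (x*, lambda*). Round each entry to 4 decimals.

Form the Lagrangian:
  L(x, lambda) = (1/2) x^T Q x + c^T x + lambda^T (A x - b)
Stationarity (grad_x L = 0): Q x + c + A^T lambda = 0.
Primal feasibility: A x = b.

This gives the KKT block system:
  [ Q   A^T ] [ x     ]   [-c ]
  [ A    0  ] [ lambda ] = [ b ]

Solving the linear system:
  x*      = (-0.0909, 1.9091)
  lambda* = (-3.2727)
  f(x*)   = 11.9545

x* = (-0.0909, 1.9091), lambda* = (-3.2727)


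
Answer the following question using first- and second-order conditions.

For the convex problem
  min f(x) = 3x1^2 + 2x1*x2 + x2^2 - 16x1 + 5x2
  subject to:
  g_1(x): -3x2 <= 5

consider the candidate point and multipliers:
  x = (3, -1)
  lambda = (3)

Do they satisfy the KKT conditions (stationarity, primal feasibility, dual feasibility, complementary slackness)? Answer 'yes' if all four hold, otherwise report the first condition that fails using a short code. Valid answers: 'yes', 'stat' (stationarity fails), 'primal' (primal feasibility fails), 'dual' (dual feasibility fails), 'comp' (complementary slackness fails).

Gradient of f: grad f(x) = Q x + c = (0, 9)
Constraint values g_i(x) = a_i^T x - b_i:
  g_1((3, -1)) = -2
Stationarity residual: grad f(x) + sum_i lambda_i a_i = (0, 0)
  -> stationarity OK
Primal feasibility (all g_i <= 0): OK
Dual feasibility (all lambda_i >= 0): OK
Complementary slackness (lambda_i * g_i(x) = 0 for all i): FAILS

Verdict: the first failing condition is complementary_slackness -> comp.

comp


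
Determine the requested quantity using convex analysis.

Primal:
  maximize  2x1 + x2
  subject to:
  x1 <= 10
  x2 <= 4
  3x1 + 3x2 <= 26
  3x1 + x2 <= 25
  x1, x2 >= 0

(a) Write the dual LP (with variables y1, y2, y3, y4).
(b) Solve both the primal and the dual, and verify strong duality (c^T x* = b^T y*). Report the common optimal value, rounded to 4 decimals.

The standard primal-dual pair for 'max c^T x s.t. A x <= b, x >= 0' is:
  Dual:  min b^T y  s.t.  A^T y >= c,  y >= 0.

So the dual LP is:
  minimize  10y1 + 4y2 + 26y3 + 25y4
  subject to:
    y1 + 3y3 + 3y4 >= 2
    y2 + 3y3 + y4 >= 1
    y1, y2, y3, y4 >= 0

Solving the primal: x* = (8.1667, 0.5).
  primal value c^T x* = 16.8333.
Solving the dual: y* = (0, 0, 0.1667, 0.5).
  dual value b^T y* = 16.8333.
Strong duality: c^T x* = b^T y*. Confirmed.

16.8333


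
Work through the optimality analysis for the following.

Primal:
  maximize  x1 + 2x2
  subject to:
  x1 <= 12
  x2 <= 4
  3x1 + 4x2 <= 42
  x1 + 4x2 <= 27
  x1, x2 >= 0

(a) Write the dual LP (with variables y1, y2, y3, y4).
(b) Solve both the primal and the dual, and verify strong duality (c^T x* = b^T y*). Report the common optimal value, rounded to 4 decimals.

The standard primal-dual pair for 'max c^T x s.t. A x <= b, x >= 0' is:
  Dual:  min b^T y  s.t.  A^T y >= c,  y >= 0.

So the dual LP is:
  minimize  12y1 + 4y2 + 42y3 + 27y4
  subject to:
    y1 + 3y3 + y4 >= 1
    y2 + 4y3 + 4y4 >= 2
    y1, y2, y3, y4 >= 0

Solving the primal: x* = (8.6667, 4).
  primal value c^T x* = 16.6667.
Solving the dual: y* = (0, 0.6667, 0.3333, 0).
  dual value b^T y* = 16.6667.
Strong duality: c^T x* = b^T y*. Confirmed.

16.6667


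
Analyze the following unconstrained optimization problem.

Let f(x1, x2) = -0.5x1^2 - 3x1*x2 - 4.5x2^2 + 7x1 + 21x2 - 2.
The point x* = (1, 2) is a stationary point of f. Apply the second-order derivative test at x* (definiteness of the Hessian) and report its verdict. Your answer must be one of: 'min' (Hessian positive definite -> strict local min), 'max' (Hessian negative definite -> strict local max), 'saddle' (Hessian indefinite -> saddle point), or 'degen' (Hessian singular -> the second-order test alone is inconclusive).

Compute the Hessian H = grad^2 f:
  H = [[-1, -3], [-3, -9]]
Verify stationarity: grad f(x*) = H x* + g = (0, 0).
Eigenvalues of H: -10, 0.
H has a zero eigenvalue (singular; negative semidefinite but not definite), so H is neither positive definite, negative definite, nor indefinite. The second-order test alone is inconclusive -> degen.
(Indeed, f is constant along the null direction of H through x*, so x* is not a strict local extremum.)

degen


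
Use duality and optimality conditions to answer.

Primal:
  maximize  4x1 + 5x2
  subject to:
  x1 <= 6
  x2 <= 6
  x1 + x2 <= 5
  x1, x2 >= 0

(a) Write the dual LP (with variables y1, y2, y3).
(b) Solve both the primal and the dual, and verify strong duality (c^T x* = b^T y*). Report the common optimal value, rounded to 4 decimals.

The standard primal-dual pair for 'max c^T x s.t. A x <= b, x >= 0' is:
  Dual:  min b^T y  s.t.  A^T y >= c,  y >= 0.

So the dual LP is:
  minimize  6y1 + 6y2 + 5y3
  subject to:
    y1 + y3 >= 4
    y2 + y3 >= 5
    y1, y2, y3 >= 0

Solving the primal: x* = (0, 5).
  primal value c^T x* = 25.
Solving the dual: y* = (0, 0, 5).
  dual value b^T y* = 25.
Strong duality: c^T x* = b^T y*. Confirmed.

25


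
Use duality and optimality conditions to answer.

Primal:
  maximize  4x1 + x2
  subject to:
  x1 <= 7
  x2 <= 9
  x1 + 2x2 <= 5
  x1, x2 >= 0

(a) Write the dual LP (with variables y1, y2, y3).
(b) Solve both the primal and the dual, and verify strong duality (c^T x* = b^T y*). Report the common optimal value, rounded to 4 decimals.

The standard primal-dual pair for 'max c^T x s.t. A x <= b, x >= 0' is:
  Dual:  min b^T y  s.t.  A^T y >= c,  y >= 0.

So the dual LP is:
  minimize  7y1 + 9y2 + 5y3
  subject to:
    y1 + y3 >= 4
    y2 + 2y3 >= 1
    y1, y2, y3 >= 0

Solving the primal: x* = (5, 0).
  primal value c^T x* = 20.
Solving the dual: y* = (0, 0, 4).
  dual value b^T y* = 20.
Strong duality: c^T x* = b^T y*. Confirmed.

20


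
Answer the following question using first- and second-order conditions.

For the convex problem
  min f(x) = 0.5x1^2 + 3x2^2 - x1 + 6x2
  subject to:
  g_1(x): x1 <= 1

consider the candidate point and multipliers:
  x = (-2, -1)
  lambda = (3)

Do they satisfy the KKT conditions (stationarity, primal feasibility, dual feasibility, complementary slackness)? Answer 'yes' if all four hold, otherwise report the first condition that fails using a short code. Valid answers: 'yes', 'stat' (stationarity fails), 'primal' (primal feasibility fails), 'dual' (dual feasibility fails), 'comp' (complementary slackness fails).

Gradient of f: grad f(x) = Q x + c = (-3, 0)
Constraint values g_i(x) = a_i^T x - b_i:
  g_1((-2, -1)) = -3
Stationarity residual: grad f(x) + sum_i lambda_i a_i = (0, 0)
  -> stationarity OK
Primal feasibility (all g_i <= 0): OK
Dual feasibility (all lambda_i >= 0): OK
Complementary slackness (lambda_i * g_i(x) = 0 for all i): FAILS

Verdict: the first failing condition is complementary_slackness -> comp.

comp


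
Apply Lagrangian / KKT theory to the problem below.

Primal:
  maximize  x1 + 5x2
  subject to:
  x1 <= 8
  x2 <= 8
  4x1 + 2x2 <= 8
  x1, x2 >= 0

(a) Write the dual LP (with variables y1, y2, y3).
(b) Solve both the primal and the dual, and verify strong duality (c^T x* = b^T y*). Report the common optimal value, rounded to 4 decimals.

The standard primal-dual pair for 'max c^T x s.t. A x <= b, x >= 0' is:
  Dual:  min b^T y  s.t.  A^T y >= c,  y >= 0.

So the dual LP is:
  minimize  8y1 + 8y2 + 8y3
  subject to:
    y1 + 4y3 >= 1
    y2 + 2y3 >= 5
    y1, y2, y3 >= 0

Solving the primal: x* = (0, 4).
  primal value c^T x* = 20.
Solving the dual: y* = (0, 0, 2.5).
  dual value b^T y* = 20.
Strong duality: c^T x* = b^T y*. Confirmed.

20


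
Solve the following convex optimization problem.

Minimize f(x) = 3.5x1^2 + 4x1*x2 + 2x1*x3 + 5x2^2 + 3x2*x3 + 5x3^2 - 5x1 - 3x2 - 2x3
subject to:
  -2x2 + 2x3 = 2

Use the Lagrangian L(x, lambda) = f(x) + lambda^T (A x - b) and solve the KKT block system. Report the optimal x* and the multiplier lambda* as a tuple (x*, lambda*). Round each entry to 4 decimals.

Form the Lagrangian:
  L(x, lambda) = (1/2) x^T Q x + c^T x + lambda^T (A x - b)
Stationarity (grad_x L = 0): Q x + c + A^T lambda = 0.
Primal feasibility: A x = b.

This gives the KKT block system:
  [ Q   A^T ] [ x     ]   [-c ]
  [ A    0  ] [ lambda ] = [ b ]

Solving the linear system:
  x*      = (0.863, -0.5068, 0.4932)
  lambda* = (-1.5685)
  f(x*)   = -0.3219

x* = (0.863, -0.5068, 0.4932), lambda* = (-1.5685)


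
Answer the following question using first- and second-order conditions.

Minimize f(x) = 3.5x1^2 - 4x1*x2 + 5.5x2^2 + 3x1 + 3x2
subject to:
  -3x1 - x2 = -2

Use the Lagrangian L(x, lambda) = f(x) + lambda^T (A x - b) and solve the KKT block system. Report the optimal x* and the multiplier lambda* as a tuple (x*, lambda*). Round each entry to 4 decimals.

Form the Lagrangian:
  L(x, lambda) = (1/2) x^T Q x + c^T x + lambda^T (A x - b)
Stationarity (grad_x L = 0): Q x + c + A^T lambda = 0.
Primal feasibility: A x = b.

This gives the KKT block system:
  [ Q   A^T ] [ x     ]   [-c ]
  [ A    0  ] [ lambda ] = [ b ]

Solving the linear system:
  x*      = (0.6154, 0.1538)
  lambda* = (2.2308)
  f(x*)   = 3.3846

x* = (0.6154, 0.1538), lambda* = (2.2308)


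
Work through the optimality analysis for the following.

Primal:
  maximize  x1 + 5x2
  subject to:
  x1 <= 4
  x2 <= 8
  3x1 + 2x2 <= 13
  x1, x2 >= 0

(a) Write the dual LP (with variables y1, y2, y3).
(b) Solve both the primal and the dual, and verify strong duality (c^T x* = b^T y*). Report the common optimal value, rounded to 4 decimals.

The standard primal-dual pair for 'max c^T x s.t. A x <= b, x >= 0' is:
  Dual:  min b^T y  s.t.  A^T y >= c,  y >= 0.

So the dual LP is:
  minimize  4y1 + 8y2 + 13y3
  subject to:
    y1 + 3y3 >= 1
    y2 + 2y3 >= 5
    y1, y2, y3 >= 0

Solving the primal: x* = (0, 6.5).
  primal value c^T x* = 32.5.
Solving the dual: y* = (0, 0, 2.5).
  dual value b^T y* = 32.5.
Strong duality: c^T x* = b^T y*. Confirmed.

32.5


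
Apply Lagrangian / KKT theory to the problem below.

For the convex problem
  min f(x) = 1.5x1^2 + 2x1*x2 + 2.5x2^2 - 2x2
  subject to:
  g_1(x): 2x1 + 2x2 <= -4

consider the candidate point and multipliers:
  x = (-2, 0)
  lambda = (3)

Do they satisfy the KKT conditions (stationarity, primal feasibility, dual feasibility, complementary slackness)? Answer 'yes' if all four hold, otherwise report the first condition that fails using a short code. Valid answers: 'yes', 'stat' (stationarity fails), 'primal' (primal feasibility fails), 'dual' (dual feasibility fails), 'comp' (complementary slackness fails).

Gradient of f: grad f(x) = Q x + c = (-6, -6)
Constraint values g_i(x) = a_i^T x - b_i:
  g_1((-2, 0)) = 0
Stationarity residual: grad f(x) + sum_i lambda_i a_i = (0, 0)
  -> stationarity OK
Primal feasibility (all g_i <= 0): OK
Dual feasibility (all lambda_i >= 0): OK
Complementary slackness (lambda_i * g_i(x) = 0 for all i): OK

Verdict: yes, KKT holds.

yes


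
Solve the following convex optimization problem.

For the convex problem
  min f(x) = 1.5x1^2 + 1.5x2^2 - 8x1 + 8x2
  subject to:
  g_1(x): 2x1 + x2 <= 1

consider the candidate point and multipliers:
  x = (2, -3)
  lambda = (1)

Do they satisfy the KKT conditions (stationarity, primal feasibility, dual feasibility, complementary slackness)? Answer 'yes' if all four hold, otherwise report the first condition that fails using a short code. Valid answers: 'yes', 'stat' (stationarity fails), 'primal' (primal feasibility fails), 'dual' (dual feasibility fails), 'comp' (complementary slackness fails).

Gradient of f: grad f(x) = Q x + c = (-2, -1)
Constraint values g_i(x) = a_i^T x - b_i:
  g_1((2, -3)) = 0
Stationarity residual: grad f(x) + sum_i lambda_i a_i = (0, 0)
  -> stationarity OK
Primal feasibility (all g_i <= 0): OK
Dual feasibility (all lambda_i >= 0): OK
Complementary slackness (lambda_i * g_i(x) = 0 for all i): OK

Verdict: yes, KKT holds.

yes


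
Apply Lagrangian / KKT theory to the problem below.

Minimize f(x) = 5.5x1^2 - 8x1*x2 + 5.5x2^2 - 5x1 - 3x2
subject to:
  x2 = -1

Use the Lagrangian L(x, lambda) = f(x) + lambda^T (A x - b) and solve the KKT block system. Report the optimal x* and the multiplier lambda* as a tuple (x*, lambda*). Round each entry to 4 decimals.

Form the Lagrangian:
  L(x, lambda) = (1/2) x^T Q x + c^T x + lambda^T (A x - b)
Stationarity (grad_x L = 0): Q x + c + A^T lambda = 0.
Primal feasibility: A x = b.

This gives the KKT block system:
  [ Q   A^T ] [ x     ]   [-c ]
  [ A    0  ] [ lambda ] = [ b ]

Solving the linear system:
  x*      = (-0.2727, -1)
  lambda* = (11.8182)
  f(x*)   = 8.0909

x* = (-0.2727, -1), lambda* = (11.8182)


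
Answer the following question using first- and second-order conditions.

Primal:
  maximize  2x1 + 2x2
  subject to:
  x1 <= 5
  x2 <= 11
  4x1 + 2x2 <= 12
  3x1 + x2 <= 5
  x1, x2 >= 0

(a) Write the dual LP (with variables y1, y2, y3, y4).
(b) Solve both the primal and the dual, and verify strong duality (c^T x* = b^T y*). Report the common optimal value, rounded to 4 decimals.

The standard primal-dual pair for 'max c^T x s.t. A x <= b, x >= 0' is:
  Dual:  min b^T y  s.t.  A^T y >= c,  y >= 0.

So the dual LP is:
  minimize  5y1 + 11y2 + 12y3 + 5y4
  subject to:
    y1 + 4y3 + 3y4 >= 2
    y2 + 2y3 + y4 >= 2
    y1, y2, y3, y4 >= 0

Solving the primal: x* = (0, 5).
  primal value c^T x* = 10.
Solving the dual: y* = (0, 0, 0, 2).
  dual value b^T y* = 10.
Strong duality: c^T x* = b^T y*. Confirmed.

10


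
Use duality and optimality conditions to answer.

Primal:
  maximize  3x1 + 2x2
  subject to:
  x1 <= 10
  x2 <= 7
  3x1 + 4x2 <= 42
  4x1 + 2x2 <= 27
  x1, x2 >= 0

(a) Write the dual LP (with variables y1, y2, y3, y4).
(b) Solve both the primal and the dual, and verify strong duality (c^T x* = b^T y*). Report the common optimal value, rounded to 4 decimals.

The standard primal-dual pair for 'max c^T x s.t. A x <= b, x >= 0' is:
  Dual:  min b^T y  s.t.  A^T y >= c,  y >= 0.

So the dual LP is:
  minimize  10y1 + 7y2 + 42y3 + 27y4
  subject to:
    y1 + 3y3 + 4y4 >= 3
    y2 + 4y3 + 2y4 >= 2
    y1, y2, y3, y4 >= 0

Solving the primal: x* = (3.25, 7).
  primal value c^T x* = 23.75.
Solving the dual: y* = (0, 0.5, 0, 0.75).
  dual value b^T y* = 23.75.
Strong duality: c^T x* = b^T y*. Confirmed.

23.75


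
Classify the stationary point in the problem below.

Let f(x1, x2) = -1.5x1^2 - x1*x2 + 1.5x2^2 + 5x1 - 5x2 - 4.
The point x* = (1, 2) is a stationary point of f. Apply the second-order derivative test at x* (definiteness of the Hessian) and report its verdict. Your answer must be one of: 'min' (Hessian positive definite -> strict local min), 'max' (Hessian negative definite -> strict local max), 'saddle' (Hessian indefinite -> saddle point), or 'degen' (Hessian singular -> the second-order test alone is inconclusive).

Compute the Hessian H = grad^2 f:
  H = [[-3, -1], [-1, 3]]
Verify stationarity: grad f(x*) = H x* + g = (0, 0).
Eigenvalues of H: -3.1623, 3.1623.
Eigenvalues have mixed signs, so H is indefinite -> x* is a saddle point.

saddle


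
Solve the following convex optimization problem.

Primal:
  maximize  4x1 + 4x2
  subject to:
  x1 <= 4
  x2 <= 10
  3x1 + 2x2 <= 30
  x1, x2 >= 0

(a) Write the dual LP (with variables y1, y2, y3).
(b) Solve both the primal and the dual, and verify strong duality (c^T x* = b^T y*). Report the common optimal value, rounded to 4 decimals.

The standard primal-dual pair for 'max c^T x s.t. A x <= b, x >= 0' is:
  Dual:  min b^T y  s.t.  A^T y >= c,  y >= 0.

So the dual LP is:
  minimize  4y1 + 10y2 + 30y3
  subject to:
    y1 + 3y3 >= 4
    y2 + 2y3 >= 4
    y1, y2, y3 >= 0

Solving the primal: x* = (3.3333, 10).
  primal value c^T x* = 53.3333.
Solving the dual: y* = (0, 1.3333, 1.3333).
  dual value b^T y* = 53.3333.
Strong duality: c^T x* = b^T y*. Confirmed.

53.3333


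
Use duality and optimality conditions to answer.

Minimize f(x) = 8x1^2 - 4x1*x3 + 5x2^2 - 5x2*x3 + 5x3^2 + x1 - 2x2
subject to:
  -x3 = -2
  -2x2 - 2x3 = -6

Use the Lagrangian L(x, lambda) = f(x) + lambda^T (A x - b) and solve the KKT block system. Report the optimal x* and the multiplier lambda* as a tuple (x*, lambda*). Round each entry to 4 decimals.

Form the Lagrangian:
  L(x, lambda) = (1/2) x^T Q x + c^T x + lambda^T (A x - b)
Stationarity (grad_x L = 0): Q x + c + A^T lambda = 0.
Primal feasibility: A x = b.

This gives the KKT block system:
  [ Q   A^T ] [ x     ]   [-c ]
  [ A    0  ] [ lambda ] = [ b ]

Solving the linear system:
  x*      = (0.4375, 1, 2)
  lambda* = (15.25, -1)
  f(x*)   = 11.4688

x* = (0.4375, 1, 2), lambda* = (15.25, -1)


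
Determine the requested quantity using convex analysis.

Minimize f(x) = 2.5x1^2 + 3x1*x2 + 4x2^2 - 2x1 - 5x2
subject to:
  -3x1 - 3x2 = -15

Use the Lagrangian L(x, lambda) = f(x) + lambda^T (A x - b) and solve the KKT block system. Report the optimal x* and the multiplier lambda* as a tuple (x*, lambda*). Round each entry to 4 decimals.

Form the Lagrangian:
  L(x, lambda) = (1/2) x^T Q x + c^T x + lambda^T (A x - b)
Stationarity (grad_x L = 0): Q x + c + A^T lambda = 0.
Primal feasibility: A x = b.

This gives the KKT block system:
  [ Q   A^T ] [ x     ]   [-c ]
  [ A    0  ] [ lambda ] = [ b ]

Solving the linear system:
  x*      = (3.1429, 1.8571)
  lambda* = (6.4286)
  f(x*)   = 40.4286

x* = (3.1429, 1.8571), lambda* = (6.4286)


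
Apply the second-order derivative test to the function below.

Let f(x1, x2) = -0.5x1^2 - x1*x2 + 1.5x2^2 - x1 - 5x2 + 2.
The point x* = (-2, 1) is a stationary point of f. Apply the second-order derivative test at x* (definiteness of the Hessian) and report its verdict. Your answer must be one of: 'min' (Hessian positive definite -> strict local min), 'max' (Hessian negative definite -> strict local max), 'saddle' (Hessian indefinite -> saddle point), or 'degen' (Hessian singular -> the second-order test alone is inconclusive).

Compute the Hessian H = grad^2 f:
  H = [[-1, -1], [-1, 3]]
Verify stationarity: grad f(x*) = H x* + g = (0, 0).
Eigenvalues of H: -1.2361, 3.2361.
Eigenvalues have mixed signs, so H is indefinite -> x* is a saddle point.

saddle


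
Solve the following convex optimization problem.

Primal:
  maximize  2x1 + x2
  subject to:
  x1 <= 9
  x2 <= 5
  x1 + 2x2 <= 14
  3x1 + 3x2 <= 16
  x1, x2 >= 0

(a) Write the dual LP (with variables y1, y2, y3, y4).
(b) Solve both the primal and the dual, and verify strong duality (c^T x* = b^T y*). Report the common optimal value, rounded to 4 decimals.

The standard primal-dual pair for 'max c^T x s.t. A x <= b, x >= 0' is:
  Dual:  min b^T y  s.t.  A^T y >= c,  y >= 0.

So the dual LP is:
  minimize  9y1 + 5y2 + 14y3 + 16y4
  subject to:
    y1 + y3 + 3y4 >= 2
    y2 + 2y3 + 3y4 >= 1
    y1, y2, y3, y4 >= 0

Solving the primal: x* = (5.3333, 0).
  primal value c^T x* = 10.6667.
Solving the dual: y* = (0, 0, 0, 0.6667).
  dual value b^T y* = 10.6667.
Strong duality: c^T x* = b^T y*. Confirmed.

10.6667


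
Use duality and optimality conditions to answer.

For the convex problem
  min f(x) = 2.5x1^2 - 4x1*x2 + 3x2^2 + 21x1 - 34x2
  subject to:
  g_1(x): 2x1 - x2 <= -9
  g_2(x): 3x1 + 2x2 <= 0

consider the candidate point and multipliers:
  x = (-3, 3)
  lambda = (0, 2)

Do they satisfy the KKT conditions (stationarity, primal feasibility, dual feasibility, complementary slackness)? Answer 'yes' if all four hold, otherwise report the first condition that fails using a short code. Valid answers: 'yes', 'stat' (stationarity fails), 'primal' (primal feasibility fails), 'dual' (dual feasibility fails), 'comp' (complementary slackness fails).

Gradient of f: grad f(x) = Q x + c = (-6, -4)
Constraint values g_i(x) = a_i^T x - b_i:
  g_1((-3, 3)) = 0
  g_2((-3, 3)) = -3
Stationarity residual: grad f(x) + sum_i lambda_i a_i = (0, 0)
  -> stationarity OK
Primal feasibility (all g_i <= 0): OK
Dual feasibility (all lambda_i >= 0): OK
Complementary slackness (lambda_i * g_i(x) = 0 for all i): FAILS

Verdict: the first failing condition is complementary_slackness -> comp.

comp


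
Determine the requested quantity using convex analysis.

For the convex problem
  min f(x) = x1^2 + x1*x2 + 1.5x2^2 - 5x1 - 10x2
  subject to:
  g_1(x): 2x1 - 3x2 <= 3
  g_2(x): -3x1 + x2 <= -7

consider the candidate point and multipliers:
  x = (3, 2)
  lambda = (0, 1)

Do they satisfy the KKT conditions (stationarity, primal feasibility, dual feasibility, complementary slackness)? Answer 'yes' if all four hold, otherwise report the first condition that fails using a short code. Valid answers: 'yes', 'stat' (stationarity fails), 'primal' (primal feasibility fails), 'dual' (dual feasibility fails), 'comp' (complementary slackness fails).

Gradient of f: grad f(x) = Q x + c = (3, -1)
Constraint values g_i(x) = a_i^T x - b_i:
  g_1((3, 2)) = -3
  g_2((3, 2)) = 0
Stationarity residual: grad f(x) + sum_i lambda_i a_i = (0, 0)
  -> stationarity OK
Primal feasibility (all g_i <= 0): OK
Dual feasibility (all lambda_i >= 0): OK
Complementary slackness (lambda_i * g_i(x) = 0 for all i): OK

Verdict: yes, KKT holds.

yes


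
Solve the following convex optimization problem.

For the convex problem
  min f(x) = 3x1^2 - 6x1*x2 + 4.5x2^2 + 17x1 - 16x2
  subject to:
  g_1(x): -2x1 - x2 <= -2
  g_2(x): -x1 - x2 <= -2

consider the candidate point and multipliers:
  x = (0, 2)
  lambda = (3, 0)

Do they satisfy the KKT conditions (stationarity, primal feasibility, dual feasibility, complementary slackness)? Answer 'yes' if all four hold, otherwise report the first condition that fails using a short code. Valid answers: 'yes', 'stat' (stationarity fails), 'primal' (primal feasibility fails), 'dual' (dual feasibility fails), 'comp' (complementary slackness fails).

Gradient of f: grad f(x) = Q x + c = (5, 2)
Constraint values g_i(x) = a_i^T x - b_i:
  g_1((0, 2)) = 0
  g_2((0, 2)) = 0
Stationarity residual: grad f(x) + sum_i lambda_i a_i = (-1, -1)
  -> stationarity FAILS
Primal feasibility (all g_i <= 0): OK
Dual feasibility (all lambda_i >= 0): OK
Complementary slackness (lambda_i * g_i(x) = 0 for all i): OK

Verdict: the first failing condition is stationarity -> stat.

stat


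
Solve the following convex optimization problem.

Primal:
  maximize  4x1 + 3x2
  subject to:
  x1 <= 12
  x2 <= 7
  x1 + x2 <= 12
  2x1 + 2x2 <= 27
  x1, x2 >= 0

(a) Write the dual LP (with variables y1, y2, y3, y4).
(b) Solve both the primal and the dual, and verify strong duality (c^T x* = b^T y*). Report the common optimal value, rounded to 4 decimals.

The standard primal-dual pair for 'max c^T x s.t. A x <= b, x >= 0' is:
  Dual:  min b^T y  s.t.  A^T y >= c,  y >= 0.

So the dual LP is:
  minimize  12y1 + 7y2 + 12y3 + 27y4
  subject to:
    y1 + y3 + 2y4 >= 4
    y2 + y3 + 2y4 >= 3
    y1, y2, y3, y4 >= 0

Solving the primal: x* = (12, 0).
  primal value c^T x* = 48.
Solving the dual: y* = (1, 0, 3, 0).
  dual value b^T y* = 48.
Strong duality: c^T x* = b^T y*. Confirmed.

48


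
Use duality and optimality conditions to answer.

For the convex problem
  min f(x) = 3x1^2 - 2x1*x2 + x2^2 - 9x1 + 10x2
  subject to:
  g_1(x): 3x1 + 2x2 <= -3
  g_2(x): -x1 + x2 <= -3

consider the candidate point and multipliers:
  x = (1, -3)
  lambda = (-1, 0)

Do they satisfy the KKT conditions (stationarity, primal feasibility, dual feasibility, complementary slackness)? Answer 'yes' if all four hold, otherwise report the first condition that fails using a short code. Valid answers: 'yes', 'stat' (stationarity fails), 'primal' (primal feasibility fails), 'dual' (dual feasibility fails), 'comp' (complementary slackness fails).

Gradient of f: grad f(x) = Q x + c = (3, 2)
Constraint values g_i(x) = a_i^T x - b_i:
  g_1((1, -3)) = 0
  g_2((1, -3)) = -1
Stationarity residual: grad f(x) + sum_i lambda_i a_i = (0, 0)
  -> stationarity OK
Primal feasibility (all g_i <= 0): OK
Dual feasibility (all lambda_i >= 0): FAILS
Complementary slackness (lambda_i * g_i(x) = 0 for all i): OK

Verdict: the first failing condition is dual_feasibility -> dual.

dual


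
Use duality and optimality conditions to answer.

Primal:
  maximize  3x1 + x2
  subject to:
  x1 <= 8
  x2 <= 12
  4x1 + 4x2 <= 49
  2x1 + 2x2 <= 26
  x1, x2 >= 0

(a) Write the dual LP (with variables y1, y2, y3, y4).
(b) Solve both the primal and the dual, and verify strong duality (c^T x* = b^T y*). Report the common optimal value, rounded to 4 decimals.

The standard primal-dual pair for 'max c^T x s.t. A x <= b, x >= 0' is:
  Dual:  min b^T y  s.t.  A^T y >= c,  y >= 0.

So the dual LP is:
  minimize  8y1 + 12y2 + 49y3 + 26y4
  subject to:
    y1 + 4y3 + 2y4 >= 3
    y2 + 4y3 + 2y4 >= 1
    y1, y2, y3, y4 >= 0

Solving the primal: x* = (8, 4.25).
  primal value c^T x* = 28.25.
Solving the dual: y* = (2, 0, 0.25, 0).
  dual value b^T y* = 28.25.
Strong duality: c^T x* = b^T y*. Confirmed.

28.25


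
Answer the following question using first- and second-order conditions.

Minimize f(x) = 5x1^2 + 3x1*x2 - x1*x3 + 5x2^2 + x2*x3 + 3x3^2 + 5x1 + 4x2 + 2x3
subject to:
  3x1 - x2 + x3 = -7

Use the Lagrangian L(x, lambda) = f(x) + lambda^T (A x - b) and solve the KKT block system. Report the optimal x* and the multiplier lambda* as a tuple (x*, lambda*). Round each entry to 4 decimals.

Form the Lagrangian:
  L(x, lambda) = (1/2) x^T Q x + c^T x + lambda^T (A x - b)
Stationarity (grad_x L = 0): Q x + c + A^T lambda = 0.
Primal feasibility: A x = b.

This gives the KKT block system:
  [ Q   A^T ] [ x     ]   [-c ]
  [ A    0  ] [ lambda ] = [ b ]

Solving the linear system:
  x*      = (-1.7341, 0.5584, -1.2392)
  lambda* = (3.1424)
  f(x*)   = 6.5406

x* = (-1.7341, 0.5584, -1.2392), lambda* = (3.1424)


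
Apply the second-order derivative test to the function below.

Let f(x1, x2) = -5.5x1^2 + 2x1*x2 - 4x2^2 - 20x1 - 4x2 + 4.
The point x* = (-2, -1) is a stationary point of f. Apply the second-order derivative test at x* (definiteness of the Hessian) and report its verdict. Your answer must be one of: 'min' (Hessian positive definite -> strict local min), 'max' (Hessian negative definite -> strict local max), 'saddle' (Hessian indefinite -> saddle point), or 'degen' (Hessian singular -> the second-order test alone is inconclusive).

Compute the Hessian H = grad^2 f:
  H = [[-11, 2], [2, -8]]
Verify stationarity: grad f(x*) = H x* + g = (0, 0).
Eigenvalues of H: -12, -7.
Both eigenvalues < 0, so H is negative definite -> x* is a strict local max.

max


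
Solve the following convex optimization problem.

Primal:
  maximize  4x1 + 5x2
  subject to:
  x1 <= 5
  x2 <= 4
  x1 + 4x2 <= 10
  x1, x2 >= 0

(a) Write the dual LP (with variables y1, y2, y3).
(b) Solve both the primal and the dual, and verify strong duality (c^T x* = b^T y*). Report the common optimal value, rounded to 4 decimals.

The standard primal-dual pair for 'max c^T x s.t. A x <= b, x >= 0' is:
  Dual:  min b^T y  s.t.  A^T y >= c,  y >= 0.

So the dual LP is:
  minimize  5y1 + 4y2 + 10y3
  subject to:
    y1 + y3 >= 4
    y2 + 4y3 >= 5
    y1, y2, y3 >= 0

Solving the primal: x* = (5, 1.25).
  primal value c^T x* = 26.25.
Solving the dual: y* = (2.75, 0, 1.25).
  dual value b^T y* = 26.25.
Strong duality: c^T x* = b^T y*. Confirmed.

26.25


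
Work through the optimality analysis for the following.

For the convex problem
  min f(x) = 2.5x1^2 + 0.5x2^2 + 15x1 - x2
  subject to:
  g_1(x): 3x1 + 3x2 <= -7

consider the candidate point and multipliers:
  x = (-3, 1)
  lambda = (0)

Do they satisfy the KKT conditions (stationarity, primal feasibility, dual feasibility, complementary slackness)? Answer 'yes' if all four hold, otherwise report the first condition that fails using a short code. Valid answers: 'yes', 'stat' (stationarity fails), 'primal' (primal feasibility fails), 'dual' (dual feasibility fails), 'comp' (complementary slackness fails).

Gradient of f: grad f(x) = Q x + c = (0, 0)
Constraint values g_i(x) = a_i^T x - b_i:
  g_1((-3, 1)) = 1
Stationarity residual: grad f(x) + sum_i lambda_i a_i = (0, 0)
  -> stationarity OK
Primal feasibility (all g_i <= 0): FAILS
Dual feasibility (all lambda_i >= 0): OK
Complementary slackness (lambda_i * g_i(x) = 0 for all i): OK

Verdict: the first failing condition is primal_feasibility -> primal.

primal


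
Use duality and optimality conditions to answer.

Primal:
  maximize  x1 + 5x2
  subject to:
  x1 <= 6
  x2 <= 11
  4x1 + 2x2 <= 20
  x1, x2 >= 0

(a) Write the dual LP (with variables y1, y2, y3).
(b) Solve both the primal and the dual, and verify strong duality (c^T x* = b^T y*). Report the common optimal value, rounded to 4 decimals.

The standard primal-dual pair for 'max c^T x s.t. A x <= b, x >= 0' is:
  Dual:  min b^T y  s.t.  A^T y >= c,  y >= 0.

So the dual LP is:
  minimize  6y1 + 11y2 + 20y3
  subject to:
    y1 + 4y3 >= 1
    y2 + 2y3 >= 5
    y1, y2, y3 >= 0

Solving the primal: x* = (0, 10).
  primal value c^T x* = 50.
Solving the dual: y* = (0, 0, 2.5).
  dual value b^T y* = 50.
Strong duality: c^T x* = b^T y*. Confirmed.

50


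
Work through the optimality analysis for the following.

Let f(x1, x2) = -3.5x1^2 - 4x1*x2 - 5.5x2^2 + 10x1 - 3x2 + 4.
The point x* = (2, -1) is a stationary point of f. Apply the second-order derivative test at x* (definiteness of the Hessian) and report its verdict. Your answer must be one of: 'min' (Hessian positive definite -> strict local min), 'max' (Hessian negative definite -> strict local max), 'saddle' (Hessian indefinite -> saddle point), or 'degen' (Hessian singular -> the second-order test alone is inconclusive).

Compute the Hessian H = grad^2 f:
  H = [[-7, -4], [-4, -11]]
Verify stationarity: grad f(x*) = H x* + g = (0, 0).
Eigenvalues of H: -13.4721, -4.5279.
Both eigenvalues < 0, so H is negative definite -> x* is a strict local max.

max


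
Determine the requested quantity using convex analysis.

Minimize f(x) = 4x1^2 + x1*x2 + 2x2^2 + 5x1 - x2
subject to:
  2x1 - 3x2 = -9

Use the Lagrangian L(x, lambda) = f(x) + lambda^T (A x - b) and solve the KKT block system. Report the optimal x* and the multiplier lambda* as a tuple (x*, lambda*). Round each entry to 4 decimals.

Form the Lagrangian:
  L(x, lambda) = (1/2) x^T Q x + c^T x + lambda^T (A x - b)
Stationarity (grad_x L = 0): Q x + c + A^T lambda = 0.
Primal feasibility: A x = b.

This gives the KKT block system:
  [ Q   A^T ] [ x     ]   [-c ]
  [ A    0  ] [ lambda ] = [ b ]

Solving the linear system:
  x*      = (-1.38, 2.08)
  lambda* = (1.98)
  f(x*)   = 4.42

x* = (-1.38, 2.08), lambda* = (1.98)


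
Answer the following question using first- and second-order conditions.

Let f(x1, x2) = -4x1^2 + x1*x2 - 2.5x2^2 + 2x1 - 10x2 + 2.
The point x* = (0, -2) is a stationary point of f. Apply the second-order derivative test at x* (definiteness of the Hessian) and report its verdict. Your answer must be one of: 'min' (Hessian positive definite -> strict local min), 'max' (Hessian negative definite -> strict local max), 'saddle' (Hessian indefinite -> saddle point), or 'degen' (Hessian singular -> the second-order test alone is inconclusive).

Compute the Hessian H = grad^2 f:
  H = [[-8, 1], [1, -5]]
Verify stationarity: grad f(x*) = H x* + g = (0, 0).
Eigenvalues of H: -8.3028, -4.6972.
Both eigenvalues < 0, so H is negative definite -> x* is a strict local max.

max


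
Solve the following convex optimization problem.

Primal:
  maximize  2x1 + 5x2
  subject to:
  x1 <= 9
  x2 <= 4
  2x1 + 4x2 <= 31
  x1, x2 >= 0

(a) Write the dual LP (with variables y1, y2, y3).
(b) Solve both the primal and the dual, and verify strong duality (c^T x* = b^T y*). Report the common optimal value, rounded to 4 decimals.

The standard primal-dual pair for 'max c^T x s.t. A x <= b, x >= 0' is:
  Dual:  min b^T y  s.t.  A^T y >= c,  y >= 0.

So the dual LP is:
  minimize  9y1 + 4y2 + 31y3
  subject to:
    y1 + 2y3 >= 2
    y2 + 4y3 >= 5
    y1, y2, y3 >= 0

Solving the primal: x* = (7.5, 4).
  primal value c^T x* = 35.
Solving the dual: y* = (0, 1, 1).
  dual value b^T y* = 35.
Strong duality: c^T x* = b^T y*. Confirmed.

35


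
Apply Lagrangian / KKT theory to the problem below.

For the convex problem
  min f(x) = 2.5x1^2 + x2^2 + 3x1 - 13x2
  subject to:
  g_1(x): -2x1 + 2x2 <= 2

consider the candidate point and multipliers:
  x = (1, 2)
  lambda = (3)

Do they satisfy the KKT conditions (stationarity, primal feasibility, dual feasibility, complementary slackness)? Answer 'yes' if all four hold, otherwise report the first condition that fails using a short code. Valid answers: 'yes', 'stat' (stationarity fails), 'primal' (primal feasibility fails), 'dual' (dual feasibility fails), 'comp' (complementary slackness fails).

Gradient of f: grad f(x) = Q x + c = (8, -9)
Constraint values g_i(x) = a_i^T x - b_i:
  g_1((1, 2)) = 0
Stationarity residual: grad f(x) + sum_i lambda_i a_i = (2, -3)
  -> stationarity FAILS
Primal feasibility (all g_i <= 0): OK
Dual feasibility (all lambda_i >= 0): OK
Complementary slackness (lambda_i * g_i(x) = 0 for all i): OK

Verdict: the first failing condition is stationarity -> stat.

stat


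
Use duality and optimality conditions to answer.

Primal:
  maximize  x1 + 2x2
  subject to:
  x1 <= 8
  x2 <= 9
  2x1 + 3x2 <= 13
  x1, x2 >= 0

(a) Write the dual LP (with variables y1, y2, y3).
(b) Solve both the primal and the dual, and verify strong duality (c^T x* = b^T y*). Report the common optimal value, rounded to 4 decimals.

The standard primal-dual pair for 'max c^T x s.t. A x <= b, x >= 0' is:
  Dual:  min b^T y  s.t.  A^T y >= c,  y >= 0.

So the dual LP is:
  minimize  8y1 + 9y2 + 13y3
  subject to:
    y1 + 2y3 >= 1
    y2 + 3y3 >= 2
    y1, y2, y3 >= 0

Solving the primal: x* = (0, 4.3333).
  primal value c^T x* = 8.6667.
Solving the dual: y* = (0, 0, 0.6667).
  dual value b^T y* = 8.6667.
Strong duality: c^T x* = b^T y*. Confirmed.

8.6667


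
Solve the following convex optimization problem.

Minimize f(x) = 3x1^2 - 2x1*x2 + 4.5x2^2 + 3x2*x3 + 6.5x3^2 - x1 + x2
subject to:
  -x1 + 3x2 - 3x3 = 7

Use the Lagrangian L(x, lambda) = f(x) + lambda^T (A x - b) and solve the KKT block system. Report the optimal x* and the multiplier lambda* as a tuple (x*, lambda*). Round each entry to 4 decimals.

Form the Lagrangian:
  L(x, lambda) = (1/2) x^T Q x + c^T x + lambda^T (A x - b)
Stationarity (grad_x L = 0): Q x + c + A^T lambda = 0.
Primal feasibility: A x = b.

This gives the KKT block system:
  [ Q   A^T ] [ x     ]   [-c ]
  [ A    0  ] [ lambda ] = [ b ]

Solving the linear system:
  x*      = (0.0733, 1.3168, -1.0409)
  lambda* = (-3.194)
  f(x*)   = 11.8006

x* = (0.0733, 1.3168, -1.0409), lambda* = (-3.194)


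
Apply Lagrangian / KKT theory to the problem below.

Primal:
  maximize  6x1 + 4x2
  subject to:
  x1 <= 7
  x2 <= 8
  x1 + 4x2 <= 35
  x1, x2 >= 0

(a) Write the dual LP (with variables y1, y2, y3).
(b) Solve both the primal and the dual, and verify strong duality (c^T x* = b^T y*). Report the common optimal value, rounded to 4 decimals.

The standard primal-dual pair for 'max c^T x s.t. A x <= b, x >= 0' is:
  Dual:  min b^T y  s.t.  A^T y >= c,  y >= 0.

So the dual LP is:
  minimize  7y1 + 8y2 + 35y3
  subject to:
    y1 + y3 >= 6
    y2 + 4y3 >= 4
    y1, y2, y3 >= 0

Solving the primal: x* = (7, 7).
  primal value c^T x* = 70.
Solving the dual: y* = (5, 0, 1).
  dual value b^T y* = 70.
Strong duality: c^T x* = b^T y*. Confirmed.

70


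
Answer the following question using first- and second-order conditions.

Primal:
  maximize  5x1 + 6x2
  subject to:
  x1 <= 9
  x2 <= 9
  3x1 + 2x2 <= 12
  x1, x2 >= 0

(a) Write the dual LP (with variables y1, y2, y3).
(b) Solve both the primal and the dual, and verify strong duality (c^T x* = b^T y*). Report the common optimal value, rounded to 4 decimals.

The standard primal-dual pair for 'max c^T x s.t. A x <= b, x >= 0' is:
  Dual:  min b^T y  s.t.  A^T y >= c,  y >= 0.

So the dual LP is:
  minimize  9y1 + 9y2 + 12y3
  subject to:
    y1 + 3y3 >= 5
    y2 + 2y3 >= 6
    y1, y2, y3 >= 0

Solving the primal: x* = (0, 6).
  primal value c^T x* = 36.
Solving the dual: y* = (0, 0, 3).
  dual value b^T y* = 36.
Strong duality: c^T x* = b^T y*. Confirmed.

36


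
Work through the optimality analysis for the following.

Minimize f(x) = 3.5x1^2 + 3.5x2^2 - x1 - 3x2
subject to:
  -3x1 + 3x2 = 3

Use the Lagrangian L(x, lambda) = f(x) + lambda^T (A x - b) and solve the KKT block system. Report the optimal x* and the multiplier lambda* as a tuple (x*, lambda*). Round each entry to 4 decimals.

Form the Lagrangian:
  L(x, lambda) = (1/2) x^T Q x + c^T x + lambda^T (A x - b)
Stationarity (grad_x L = 0): Q x + c + A^T lambda = 0.
Primal feasibility: A x = b.

This gives the KKT block system:
  [ Q   A^T ] [ x     ]   [-c ]
  [ A    0  ] [ lambda ] = [ b ]

Solving the linear system:
  x*      = (-0.2143, 0.7857)
  lambda* = (-0.8333)
  f(x*)   = 0.1786

x* = (-0.2143, 0.7857), lambda* = (-0.8333)


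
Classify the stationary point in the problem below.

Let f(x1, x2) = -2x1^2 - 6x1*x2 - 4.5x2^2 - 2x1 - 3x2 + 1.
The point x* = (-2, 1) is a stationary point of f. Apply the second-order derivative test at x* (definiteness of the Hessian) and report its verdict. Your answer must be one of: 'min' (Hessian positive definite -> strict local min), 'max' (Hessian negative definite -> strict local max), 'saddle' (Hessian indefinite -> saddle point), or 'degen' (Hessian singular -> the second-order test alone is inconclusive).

Compute the Hessian H = grad^2 f:
  H = [[-4, -6], [-6, -9]]
Verify stationarity: grad f(x*) = H x* + g = (0, 0).
Eigenvalues of H: -13, 0.
H has a zero eigenvalue (singular; negative semidefinite but not definite), so H is neither positive definite, negative definite, nor indefinite. The second-order test alone is inconclusive -> degen.
(Indeed, f is constant along the null direction of H through x*, so x* is not a strict local extremum.)

degen


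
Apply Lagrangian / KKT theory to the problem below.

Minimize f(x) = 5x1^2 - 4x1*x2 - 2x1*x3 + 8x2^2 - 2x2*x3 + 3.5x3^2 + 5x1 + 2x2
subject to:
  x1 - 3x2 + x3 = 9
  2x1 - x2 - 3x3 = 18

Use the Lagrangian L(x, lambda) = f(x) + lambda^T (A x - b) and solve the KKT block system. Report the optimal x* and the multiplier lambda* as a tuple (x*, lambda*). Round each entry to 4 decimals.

Form the Lagrangian:
  L(x, lambda) = (1/2) x^T Q x + c^T x + lambda^T (A x - b)
Stationarity (grad_x L = 0): Q x + c + A^T lambda = 0.
Primal feasibility: A x = b.

This gives the KKT block system:
  [ Q   A^T ] [ x     ]   [-c ]
  [ A    0  ] [ lambda ] = [ b ]

Solving the linear system:
  x*      = (1.1143, -3.9429, -3.9429)
  lambda* = (-15.1029, -12.3486)
  f(x*)   = 177.9429

x* = (1.1143, -3.9429, -3.9429), lambda* = (-15.1029, -12.3486)
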